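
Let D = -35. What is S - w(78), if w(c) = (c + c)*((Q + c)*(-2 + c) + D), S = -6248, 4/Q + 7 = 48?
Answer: -37995220/41 ≈ -9.2671e+5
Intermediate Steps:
Q = 4/41 (Q = 4/(-7 + 48) = 4/41 ≈ 0.097561)
w(c) = 2*c*(-35 + (-2 + c)*(4/41 + c)) (w(c) = (c + c)*((4/41 + c)*(-2 + c) - 35) = (2*c)*((-2 + c)*(4/41 + c) - 35) = (2*c)*(-35 + (-2 + c)*(4/41 + c)) = 2*c*(-35 + (-2 + c)*(4/41 + c)))
S - w(78) = -6248 - 2*78*(-1443 - 78*78 + 41*78²)/41 = -6248 - 2*78*(-1443 - 6084 + 41*6084)/41 = -6248 - 2*78*(-1443 - 6084 + 249444)/41 = -6248 - 2*78*241917/41 = -6248 - 1*37739052/41 = -6248 - 37739052/41 = -37995220/41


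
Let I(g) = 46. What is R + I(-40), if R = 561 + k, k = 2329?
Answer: 2936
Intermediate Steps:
R = 2890 (R = 561 + 2329 = 2890)
R + I(-40) = 2890 + 46 = 2936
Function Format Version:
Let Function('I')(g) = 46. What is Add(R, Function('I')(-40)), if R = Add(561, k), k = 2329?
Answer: 2936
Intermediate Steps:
R = 2890 (R = Add(561, 2329) = 2890)
Add(R, Function('I')(-40)) = Add(2890, 46) = 2936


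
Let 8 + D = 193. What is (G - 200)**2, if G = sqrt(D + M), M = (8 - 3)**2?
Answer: (200 - sqrt(210))**2 ≈ 34413.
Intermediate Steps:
D = 185 (D = -8 + 193 = 185)
M = 25 (M = 5**2 = 25)
G = sqrt(210) (G = sqrt(185 + 25) = sqrt(210) ≈ 14.491)
(G - 200)**2 = (sqrt(210) - 200)**2 = (-200 + sqrt(210))**2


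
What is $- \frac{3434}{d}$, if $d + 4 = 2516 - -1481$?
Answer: $- \frac{3434}{3993} \approx -0.86001$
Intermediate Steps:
$d = 3993$ ($d = -4 + \left(2516 - -1481\right) = -4 + \left(2516 + 1481\right) = -4 + 3997 = 3993$)
$- \frac{3434}{d} = - \frac{3434}{3993}$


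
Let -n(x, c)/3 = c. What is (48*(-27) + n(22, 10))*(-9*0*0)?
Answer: 0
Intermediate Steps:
n(x, c) = -3*c
(48*(-27) + n(22, 10))*(-9*0*0) = (48*(-27) - 3*10)*(-9*0*0) = (-1296 - 30)*(0*0) = -1326*0 = 0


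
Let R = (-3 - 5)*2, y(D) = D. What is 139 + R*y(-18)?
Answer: 427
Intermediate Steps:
R = -16 (R = -8*2 = -16)
139 + R*y(-18) = 139 - 16*(-18) = 139 + 288 = 427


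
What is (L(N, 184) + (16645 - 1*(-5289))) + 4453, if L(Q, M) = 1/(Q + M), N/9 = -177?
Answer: 37179282/1409 ≈ 26387.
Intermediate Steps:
N = -1593 (N = 9*(-177) = -1593)
L(Q, M) = 1/(M + Q)
(L(N, 184) + (16645 - 1*(-5289))) + 4453 = (1/(184 - 1593) + (16645 - 1*(-5289))) + 4453 = (1/(-1409) + (16645 + 5289)) + 4453 = (-1/1409 + 21934) + 4453 = 30905005/1409 + 4453 = 37179282/1409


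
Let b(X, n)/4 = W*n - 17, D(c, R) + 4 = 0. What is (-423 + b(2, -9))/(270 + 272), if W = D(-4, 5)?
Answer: -347/542 ≈ -0.64022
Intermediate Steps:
D(c, R) = -4 (D(c, R) = -4 + 0 = -4)
W = -4
b(X, n) = -68 - 16*n (b(X, n) = 4*(-4*n - 17) = 4*(-17 - 4*n) = -68 - 16*n)
(-423 + b(2, -9))/(270 + 272) = (-423 + (-68 - 16*(-9)))/(270 + 272) = (-423 + (-68 + 144))/542 = (-423 + 76)*(1/542) = -347*1/542 = -347/542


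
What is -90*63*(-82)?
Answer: 464940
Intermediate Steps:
-90*63*(-82) = -5670*(-82) = 464940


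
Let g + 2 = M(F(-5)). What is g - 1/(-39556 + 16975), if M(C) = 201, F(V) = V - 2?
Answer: 4493620/22581 ≈ 199.00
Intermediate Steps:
F(V) = -2 + V
g = 199 (g = -2 + 201 = 199)
g - 1/(-39556 + 16975) = 199 - 1/(-39556 + 16975) = 199 - 1/(-22581) = 199 - 1*(-1/22581) = 199 + 1/22581 = 4493620/22581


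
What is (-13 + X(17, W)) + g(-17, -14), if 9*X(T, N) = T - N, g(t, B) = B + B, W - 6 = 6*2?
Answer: -370/9 ≈ -41.111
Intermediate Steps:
W = 18 (W = 6 + 6*2 = 6 + 12 = 18)
g(t, B) = 2*B
X(T, N) = -N/9 + T/9 (X(T, N) = (T - N)/9 = -N/9 + T/9)
(-13 + X(17, W)) + g(-17, -14) = (-13 + (-⅑*18 + (⅑)*17)) + 2*(-14) = (-13 + (-2 + 17/9)) - 28 = (-13 - ⅑) - 28 = -118/9 - 28 = -370/9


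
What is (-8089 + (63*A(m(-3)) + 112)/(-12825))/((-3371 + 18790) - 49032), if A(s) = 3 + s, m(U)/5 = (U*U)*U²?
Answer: 103767241/431086725 ≈ 0.24071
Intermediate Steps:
m(U) = 5*U⁴ (m(U) = 5*((U*U)*U²) = 5*(U²*U²) = 5*U⁴)
(-8089 + (63*A(m(-3)) + 112)/(-12825))/((-3371 + 18790) - 49032) = (-8089 + (63*(3 + 5*(-3)⁴) + 112)/(-12825))/((-3371 + 18790) - 49032) = (-8089 + (63*(3 + 5*81) + 112)*(-1/12825))/(15419 - 49032) = (-8089 + (63*(3 + 405) + 112)*(-1/12825))/(-33613) = (-8089 + (63*408 + 112)*(-1/12825))*(-1/33613) = (-8089 + (25704 + 112)*(-1/12825))*(-1/33613) = (-8089 + 25816*(-1/12825))*(-1/33613) = (-8089 - 25816/12825)*(-1/33613) = -103767241/12825*(-1/33613) = 103767241/431086725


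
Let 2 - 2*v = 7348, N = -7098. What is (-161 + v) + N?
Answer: -10932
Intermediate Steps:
v = -3673 (v = 1 - ½*7348 = 1 - 3674 = -3673)
(-161 + v) + N = (-161 - 3673) - 7098 = -3834 - 7098 = -10932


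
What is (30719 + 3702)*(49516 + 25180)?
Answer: 2571111016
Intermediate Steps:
(30719 + 3702)*(49516 + 25180) = 34421*74696 = 2571111016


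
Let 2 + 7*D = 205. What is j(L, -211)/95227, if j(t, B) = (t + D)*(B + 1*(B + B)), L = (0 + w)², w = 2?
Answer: -1899/8657 ≈ -0.21936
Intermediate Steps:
D = 29 (D = -2/7 + (⅐)*205 = -2/7 + 205/7 = 29)
L = 4 (L = (0 + 2)² = 2² = 4)
j(t, B) = 3*B*(29 + t) (j(t, B) = (t + 29)*(B + 1*(B + B)) = (29 + t)*(B + 1*(2*B)) = (29 + t)*(B + 2*B) = (29 + t)*(3*B) = 3*B*(29 + t))
j(L, -211)/95227 = (3*(-211)*(29 + 4))/95227 = (3*(-211)*33)*(1/95227) = -20889*1/95227 = -1899/8657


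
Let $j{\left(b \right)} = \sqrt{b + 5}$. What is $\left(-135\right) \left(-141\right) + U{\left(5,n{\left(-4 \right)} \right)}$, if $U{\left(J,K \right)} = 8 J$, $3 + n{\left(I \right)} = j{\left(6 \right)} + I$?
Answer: $19075$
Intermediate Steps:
$j{\left(b \right)} = \sqrt{5 + b}$
$n{\left(I \right)} = -3 + I + \sqrt{11}$ ($n{\left(I \right)} = -3 + \left(\sqrt{5 + 6} + I\right) = -3 + \left(\sqrt{11} + I\right) = -3 + \left(I + \sqrt{11}\right) = -3 + I + \sqrt{11}$)
$\left(-135\right) \left(-141\right) + U{\left(5,n{\left(-4 \right)} \right)} = \left(-135\right) \left(-141\right) + 8 \cdot 5 = 19035 + 40 = 19075$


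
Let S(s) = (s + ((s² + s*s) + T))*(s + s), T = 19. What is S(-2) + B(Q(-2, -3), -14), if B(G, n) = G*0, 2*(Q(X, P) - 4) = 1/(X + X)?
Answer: -100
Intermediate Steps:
Q(X, P) = 4 + 1/(4*X) (Q(X, P) = 4 + 1/(2*(X + X)) = 4 + 1/(2*((2*X))) = 4 + (1/(2*X))/2 = 4 + 1/(4*X))
B(G, n) = 0
S(s) = 2*s*(19 + s + 2*s²) (S(s) = (s + ((s² + s*s) + 19))*(s + s) = (s + ((s² + s²) + 19))*(2*s) = (s + (2*s² + 19))*(2*s) = (s + (19 + 2*s²))*(2*s) = (19 + s + 2*s²)*(2*s) = 2*s*(19 + s + 2*s²))
S(-2) + B(Q(-2, -3), -14) = 2*(-2)*(19 - 2 + 2*(-2)²) + 0 = 2*(-2)*(19 - 2 + 2*4) + 0 = 2*(-2)*(19 - 2 + 8) + 0 = 2*(-2)*25 + 0 = -100 + 0 = -100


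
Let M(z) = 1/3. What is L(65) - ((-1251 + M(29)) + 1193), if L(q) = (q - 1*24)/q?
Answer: 11368/195 ≈ 58.297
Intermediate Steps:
L(q) = (-24 + q)/q (L(q) = (q - 24)/q = (-24 + q)/q)
M(z) = 1/3
L(65) - ((-1251 + M(29)) + 1193) = (-24 + 65)/65 - ((-1251 + 1/3) + 1193) = (1/65)*41 - (-3752/3 + 1193) = 41/65 - 1*(-173/3) = 41/65 + 173/3 = 11368/195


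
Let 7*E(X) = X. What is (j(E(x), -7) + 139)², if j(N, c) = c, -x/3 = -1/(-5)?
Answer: 17424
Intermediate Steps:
x = -⅗ (x = -(-3)/(-5) = -(-3)*(-1)/5 = -3*⅕ = -⅗ ≈ -0.60000)
E(X) = X/7
(j(E(x), -7) + 139)² = (-7 + 139)² = 132² = 17424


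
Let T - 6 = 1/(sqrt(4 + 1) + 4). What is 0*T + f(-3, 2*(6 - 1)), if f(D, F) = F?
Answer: 10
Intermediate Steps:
T = 6 + 1/(4 + sqrt(5)) (T = 6 + 1/(sqrt(4 + 1) + 4) = 6 + 1/(sqrt(5) + 4) = 6 + 1/(4 + sqrt(5)) ≈ 6.1604)
0*T + f(-3, 2*(6 - 1)) = 0*(70/11 - sqrt(5)/11) + 2*(6 - 1) = 0 + 2*5 = 0 + 10 = 10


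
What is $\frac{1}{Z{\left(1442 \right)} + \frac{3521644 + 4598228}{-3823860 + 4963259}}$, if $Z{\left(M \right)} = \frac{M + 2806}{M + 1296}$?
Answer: $\frac{1559837231}{13536188244} \approx 0.11523$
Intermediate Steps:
$Z{\left(M \right)} = \frac{2806 + M}{1296 + M}$
$\frac{1}{Z{\left(1442 \right)} + \frac{3521644 + 4598228}{-3823860 + 4963259}} = \frac{1}{\frac{2806 + 1442}{1296 + 1442} + \frac{3521644 + 4598228}{-3823860 + 4963259}} = \frac{1}{\frac{1}{2738} \cdot 4248 + \frac{8119872}{1139399}} = \frac{1}{\frac{1}{2738} \cdot 4248 + 8119872 \cdot \frac{1}{1139399}} = \frac{1}{\frac{2124}{1369} + \frac{8119872}{1139399}} = \frac{1}{\frac{13536188244}{1559837231}} = \frac{1559837231}{13536188244}$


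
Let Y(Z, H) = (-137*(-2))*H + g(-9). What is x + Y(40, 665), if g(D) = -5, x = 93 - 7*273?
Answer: 180387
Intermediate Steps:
x = -1818 (x = 93 - 1911 = -1818)
Y(Z, H) = -5 + 274*H (Y(Z, H) = (-137*(-2))*H - 5 = 274*H - 5 = -5 + 274*H)
x + Y(40, 665) = -1818 + (-5 + 274*665) = -1818 + (-5 + 182210) = -1818 + 182205 = 180387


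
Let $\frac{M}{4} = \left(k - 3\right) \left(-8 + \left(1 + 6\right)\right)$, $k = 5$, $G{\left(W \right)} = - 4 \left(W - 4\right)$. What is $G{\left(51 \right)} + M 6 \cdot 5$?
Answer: $-428$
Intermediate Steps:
$G{\left(W \right)} = 16 - 4 W$ ($G{\left(W \right)} = - 4 \left(W - 4\right) = - 4 \left(-4 + W\right) = 16 - 4 W$)
$M = -8$ ($M = 4 \left(5 - 3\right) \left(-8 + \left(1 + 6\right)\right) = 4 \cdot 2 \left(-8 + 7\right) = 4 \cdot 2 \left(-1\right) = 4 \left(-2\right) = -8$)
$G{\left(51 \right)} + M 6 \cdot 5 = \left(16 - 204\right) + \left(-8\right) 6 \cdot 5 = \left(16 - 204\right) - 240 = -188 - 240 = -428$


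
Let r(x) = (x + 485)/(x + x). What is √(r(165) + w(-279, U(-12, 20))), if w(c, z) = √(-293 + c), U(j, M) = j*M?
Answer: √(2145 + 2178*I*√143)/33 ≈ 3.6033 + 3.3187*I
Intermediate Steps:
U(j, M) = M*j
r(x) = (485 + x)/(2*x) (r(x) = (485 + x)/((2*x)) = (485 + x)*(1/(2*x)) = (485 + x)/(2*x))
√(r(165) + w(-279, U(-12, 20))) = √((½)*(485 + 165)/165 + √(-293 - 279)) = √((½)*(1/165)*650 + √(-572)) = √(65/33 + 2*I*√143)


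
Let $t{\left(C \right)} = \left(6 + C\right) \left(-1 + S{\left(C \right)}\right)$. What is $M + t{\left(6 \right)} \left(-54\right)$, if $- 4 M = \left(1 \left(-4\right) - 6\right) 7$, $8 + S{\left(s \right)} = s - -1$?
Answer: $\frac{2627}{2} \approx 1313.5$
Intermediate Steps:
$S{\left(s \right)} = -7 + s$ ($S{\left(s \right)} = -8 + \left(s - -1\right) = -8 + \left(s + 1\right) = -8 + \left(1 + s\right) = -7 + s$)
$t{\left(C \right)} = \left(-8 + C\right) \left(6 + C\right)$ ($t{\left(C \right)} = \left(6 + C\right) \left(-1 + \left(-7 + C\right)\right) = \left(6 + C\right) \left(-8 + C\right) = \left(-8 + C\right) \left(6 + C\right)$)
$M = \frac{35}{2}$ ($M = - \frac{\left(1 \left(-4\right) - 6\right) 7}{4} = - \frac{\left(-4 - 6\right) 7}{4} = - \frac{\left(-10\right) 7}{4} = \left(- \frac{1}{4}\right) \left(-70\right) = \frac{35}{2} \approx 17.5$)
$M + t{\left(6 \right)} \left(-54\right) = \frac{35}{2} + \left(-48 + 6^{2} - 12\right) \left(-54\right) = \frac{35}{2} + \left(-48 + 36 - 12\right) \left(-54\right) = \frac{35}{2} - -1296 = \frac{35}{2} + 1296 = \frac{2627}{2}$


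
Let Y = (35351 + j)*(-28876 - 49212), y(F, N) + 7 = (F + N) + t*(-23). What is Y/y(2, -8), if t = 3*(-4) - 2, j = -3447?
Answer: -2491319552/309 ≈ -8.0625e+6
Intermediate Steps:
t = -14 (t = -12 - 2 = -14)
y(F, N) = 315 + F + N (y(F, N) = -7 + ((F + N) - 14*(-23)) = -7 + ((F + N) + 322) = -7 + (322 + F + N) = 315 + F + N)
Y = -2491319552 (Y = (35351 - 3447)*(-28876 - 49212) = 31904*(-78088) = -2491319552)
Y/y(2, -8) = -2491319552/(315 + 2 - 8) = -2491319552/309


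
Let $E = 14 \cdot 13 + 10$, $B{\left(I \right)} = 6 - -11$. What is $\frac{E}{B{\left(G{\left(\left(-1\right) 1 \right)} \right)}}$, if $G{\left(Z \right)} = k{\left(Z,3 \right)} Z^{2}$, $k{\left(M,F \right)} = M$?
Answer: $\frac{192}{17} \approx 11.294$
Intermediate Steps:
$G{\left(Z \right)} = Z^{3}$ ($G{\left(Z \right)} = Z Z^{2} = Z^{3}$)
$B{\left(I \right)} = 17$ ($B{\left(I \right)} = 6 + 11 = 17$)
$E = 192$ ($E = 182 + 10 = 192$)
$\frac{E}{B{\left(G{\left(\left(-1\right) 1 \right)} \right)}} = \frac{192}{17}$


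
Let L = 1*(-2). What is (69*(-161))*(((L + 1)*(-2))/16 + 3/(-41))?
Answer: -188853/328 ≈ -575.77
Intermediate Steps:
L = -2
(69*(-161))*(((L + 1)*(-2))/16 + 3/(-41)) = (69*(-161))*(((-2 + 1)*(-2))/16 + 3/(-41)) = -11109*(-1*(-2)*(1/16) + 3*(-1/41)) = -11109*(2*(1/16) - 3/41) = -11109*(1/8 - 3/41) = -11109*17/328 = -188853/328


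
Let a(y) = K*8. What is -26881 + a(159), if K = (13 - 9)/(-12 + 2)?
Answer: -134421/5 ≈ -26884.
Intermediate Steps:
K = -⅖ (K = 4/(-10) = 4*(-⅒) = -⅖ ≈ -0.40000)
a(y) = -16/5 (a(y) = -⅖*8 = -16/5)
-26881 + a(159) = -26881 - 16/5 = -134421/5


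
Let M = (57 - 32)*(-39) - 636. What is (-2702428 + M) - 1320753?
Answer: -4024792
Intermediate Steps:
M = -1611 (M = 25*(-39) - 636 = -975 - 636 = -1611)
(-2702428 + M) - 1320753 = (-2702428 - 1611) - 1320753 = -2704039 - 1320753 = -4024792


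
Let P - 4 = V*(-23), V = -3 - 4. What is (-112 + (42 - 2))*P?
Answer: -11880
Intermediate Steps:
V = -7
P = 165 (P = 4 - 7*(-23) = 4 + 161 = 165)
(-112 + (42 - 2))*P = (-112 + (42 - 2))*165 = (-112 + 40)*165 = -72*165 = -11880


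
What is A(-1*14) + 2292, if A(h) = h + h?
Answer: 2264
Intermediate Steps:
A(h) = 2*h
A(-1*14) + 2292 = 2*(-1*14) + 2292 = 2*(-14) + 2292 = -28 + 2292 = 2264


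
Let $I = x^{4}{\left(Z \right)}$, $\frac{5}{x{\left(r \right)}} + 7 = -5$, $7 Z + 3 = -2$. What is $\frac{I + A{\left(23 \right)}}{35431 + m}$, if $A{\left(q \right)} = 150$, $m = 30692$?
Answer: $\frac{3111025}{1371126528} \approx 0.002269$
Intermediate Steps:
$Z = - \frac{5}{7}$ ($Z = - \frac{3}{7} + \frac{1}{7} \left(-2\right) = - \frac{3}{7} - \frac{2}{7} = - \frac{5}{7} \approx -0.71429$)
$x{\left(r \right)} = - \frac{5}{12}$ ($x{\left(r \right)} = \frac{5}{-7 - 5} = \frac{5}{-12} = 5 \left(- \frac{1}{12}\right) = - \frac{5}{12}$)
$I = \frac{625}{20736}$ ($I = \left(- \frac{5}{12}\right)^{4} = \frac{625}{20736} \approx 0.030141$)
$\frac{I + A{\left(23 \right)}}{35431 + m} = \frac{\frac{625}{20736} + 150}{35431 + 30692} = \frac{3111025}{20736 \cdot 66123} = \frac{3111025}{20736} \cdot \frac{1}{66123} = \frac{3111025}{1371126528}$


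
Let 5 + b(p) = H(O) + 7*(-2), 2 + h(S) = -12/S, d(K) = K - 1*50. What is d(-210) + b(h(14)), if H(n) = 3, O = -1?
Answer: -276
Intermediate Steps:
d(K) = -50 + K (d(K) = K - 50 = -50 + K)
h(S) = -2 - 12/S
b(p) = -16 (b(p) = -5 + (3 + 7*(-2)) = -5 + (3 - 14) = -5 - 11 = -16)
d(-210) + b(h(14)) = (-50 - 210) - 16 = -260 - 16 = -276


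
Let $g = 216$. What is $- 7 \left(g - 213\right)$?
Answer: $-21$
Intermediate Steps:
$- 7 \left(g - 213\right) = - 7 \left(216 - 213\right) = \left(-7\right) 3 = -21$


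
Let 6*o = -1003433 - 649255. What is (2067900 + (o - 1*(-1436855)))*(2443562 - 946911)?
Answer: 4833145550857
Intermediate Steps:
o = -275448 (o = (-1003433 - 649255)/6 = (⅙)*(-1652688) = -275448)
(2067900 + (o - 1*(-1436855)))*(2443562 - 946911) = (2067900 + (-275448 - 1*(-1436855)))*(2443562 - 946911) = (2067900 + (-275448 + 1436855))*1496651 = (2067900 + 1161407)*1496651 = 3229307*1496651 = 4833145550857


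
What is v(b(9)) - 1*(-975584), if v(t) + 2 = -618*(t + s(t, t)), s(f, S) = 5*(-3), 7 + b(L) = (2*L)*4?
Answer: 944682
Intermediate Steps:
b(L) = -7 + 8*L (b(L) = -7 + (2*L)*4 = -7 + 8*L)
s(f, S) = -15
v(t) = 9268 - 618*t (v(t) = -2 - 618*(t - 15) = -2 - 618*(-15 + t) = -2 + (9270 - 618*t) = 9268 - 618*t)
v(b(9)) - 1*(-975584) = (9268 - 618*(-7 + 8*9)) - 1*(-975584) = (9268 - 618*(-7 + 72)) + 975584 = (9268 - 618*65) + 975584 = (9268 - 40170) + 975584 = -30902 + 975584 = 944682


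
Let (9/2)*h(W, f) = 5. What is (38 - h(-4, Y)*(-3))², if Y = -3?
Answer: 15376/9 ≈ 1708.4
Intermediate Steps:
h(W, f) = 10/9 (h(W, f) = (2/9)*5 = 10/9)
(38 - h(-4, Y)*(-3))² = (38 - 1*10/9*(-3))² = (38 - 10/9*(-3))² = (38 + 10/3)² = (124/3)² = 15376/9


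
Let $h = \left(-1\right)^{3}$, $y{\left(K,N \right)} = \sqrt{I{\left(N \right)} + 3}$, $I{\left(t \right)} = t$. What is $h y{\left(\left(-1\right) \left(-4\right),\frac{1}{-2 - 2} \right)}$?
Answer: $- \frac{\sqrt{11}}{2} \approx -1.6583$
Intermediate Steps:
$y{\left(K,N \right)} = \sqrt{3 + N}$ ($y{\left(K,N \right)} = \sqrt{N + 3} = \sqrt{3 + N}$)
$h = -1$
$h y{\left(\left(-1\right) \left(-4\right),\frac{1}{-2 - 2} \right)} = - \sqrt{3 + \frac{1}{-2 - 2}} = - \sqrt{3 + \frac{1}{-4}} = - \sqrt{3 - \frac{1}{4}} = - \sqrt{\frac{11}{4}} = - \frac{\sqrt{11}}{2}$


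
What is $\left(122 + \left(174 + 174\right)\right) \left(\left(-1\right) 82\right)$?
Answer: $-38540$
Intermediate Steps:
$\left(122 + \left(174 + 174\right)\right) \left(\left(-1\right) 82\right) = \left(122 + 348\right) \left(-82\right) = 470 \left(-82\right) = -38540$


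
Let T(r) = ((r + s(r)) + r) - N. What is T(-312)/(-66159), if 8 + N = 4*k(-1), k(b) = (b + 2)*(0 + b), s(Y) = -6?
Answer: 206/22053 ≈ 0.0093411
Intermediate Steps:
k(b) = b*(2 + b) (k(b) = (2 + b)*b = b*(2 + b))
N = -12 (N = -8 + 4*(-(2 - 1)) = -8 + 4*(-1*1) = -8 + 4*(-1) = -8 - 4 = -12)
T(r) = 6 + 2*r (T(r) = ((r - 6) + r) - 1*(-12) = ((-6 + r) + r) + 12 = (-6 + 2*r) + 12 = 6 + 2*r)
T(-312)/(-66159) = (6 + 2*(-312))/(-66159) = (6 - 624)*(-1/66159) = -618*(-1/66159) = 206/22053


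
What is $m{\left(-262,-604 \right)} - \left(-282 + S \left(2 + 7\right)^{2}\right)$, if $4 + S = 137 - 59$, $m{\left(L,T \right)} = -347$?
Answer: $-6059$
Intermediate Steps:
$S = 74$ ($S = -4 + \left(137 - 59\right) = -4 + 78 = 74$)
$m{\left(-262,-604 \right)} - \left(-282 + S \left(2 + 7\right)^{2}\right) = -347 - \left(-282 + 74 \left(2 + 7\right)^{2}\right) = -347 - \left(-282 + 74 \cdot 9^{2}\right) = -347 - \left(-282 + 74 \cdot 81\right) = -347 - \left(-282 + 5994\right) = -347 - 5712 = -6059$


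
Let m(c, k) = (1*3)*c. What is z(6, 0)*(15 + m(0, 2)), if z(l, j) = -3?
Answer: -45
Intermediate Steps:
m(c, k) = 3*c
z(6, 0)*(15 + m(0, 2)) = -3*(15 + 3*0) = -3*(15 + 0) = -3*15 = -45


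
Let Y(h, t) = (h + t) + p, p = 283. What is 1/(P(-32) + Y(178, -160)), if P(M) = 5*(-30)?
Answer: 1/151 ≈ 0.0066225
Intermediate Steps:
P(M) = -150
Y(h, t) = 283 + h + t (Y(h, t) = (h + t) + 283 = 283 + h + t)
1/(P(-32) + Y(178, -160)) = 1/(-150 + (283 + 178 - 160)) = 1/(-150 + 301) = 1/151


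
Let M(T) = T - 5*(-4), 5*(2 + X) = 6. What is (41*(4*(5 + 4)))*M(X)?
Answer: 141696/5 ≈ 28339.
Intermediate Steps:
X = -⅘ (X = -2 + (⅕)*6 = -2 + 6/5 = -⅘ ≈ -0.80000)
M(T) = 20 + T (M(T) = T + 20 = 20 + T)
(41*(4*(5 + 4)))*M(X) = (41*(4*(5 + 4)))*(20 - ⅘) = (41*(4*9))*(96/5) = (41*36)*(96/5) = 1476*(96/5) = 141696/5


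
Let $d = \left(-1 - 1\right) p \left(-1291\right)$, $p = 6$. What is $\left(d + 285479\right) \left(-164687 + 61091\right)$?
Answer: $-31179391716$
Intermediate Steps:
$d = 15492$ ($d = \left(-1 - 1\right) 6 \left(-1291\right) = \left(-2\right) 6 \left(-1291\right) = \left(-12\right) \left(-1291\right) = 15492$)
$\left(d + 285479\right) \left(-164687 + 61091\right) = \left(15492 + 285479\right) \left(-164687 + 61091\right) = 300971 \left(-103596\right) = -31179391716$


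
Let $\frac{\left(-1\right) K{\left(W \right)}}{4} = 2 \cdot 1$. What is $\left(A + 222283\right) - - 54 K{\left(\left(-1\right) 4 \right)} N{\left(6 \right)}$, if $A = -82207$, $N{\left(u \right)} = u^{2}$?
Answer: $124524$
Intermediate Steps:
$K{\left(W \right)} = -8$ ($K{\left(W \right)} = - 4 \cdot 2 \cdot 1 = \left(-4\right) 2 = -8$)
$\left(A + 222283\right) - - 54 K{\left(\left(-1\right) 4 \right)} N{\left(6 \right)} = \left(-82207 + 222283\right) - \left(-54\right) \left(-8\right) 6^{2} = 140076 - 432 \cdot 36 = 140076 - 15552 = 124524$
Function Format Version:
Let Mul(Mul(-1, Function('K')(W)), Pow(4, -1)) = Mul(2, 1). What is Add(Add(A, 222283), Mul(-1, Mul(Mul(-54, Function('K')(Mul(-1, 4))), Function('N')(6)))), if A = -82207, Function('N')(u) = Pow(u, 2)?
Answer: 124524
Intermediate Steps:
Function('K')(W) = -8 (Function('K')(W) = Mul(-4, Mul(2, 1)) = Mul(-4, 2) = -8)
Add(Add(A, 222283), Mul(-1, Mul(Mul(-54, Function('K')(Mul(-1, 4))), Function('N')(6)))) = Add(Add(-82207, 222283), Mul(-1, Mul(Mul(-54, -8), Pow(6, 2)))) = Add(140076, Mul(-1, Mul(432, 36))) = Add(140076, Mul(-1, 15552)) = Add(140076, -15552) = 124524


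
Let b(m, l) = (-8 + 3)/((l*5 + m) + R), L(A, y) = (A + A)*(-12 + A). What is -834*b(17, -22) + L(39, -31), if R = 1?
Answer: 94791/46 ≈ 2060.7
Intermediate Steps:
L(A, y) = 2*A*(-12 + A) (L(A, y) = (2*A)*(-12 + A) = 2*A*(-12 + A))
b(m, l) = -5/(1 + m + 5*l) (b(m, l) = (-8 + 3)/((l*5 + m) + 1) = -5/((5*l + m) + 1) = -5/((m + 5*l) + 1) = -5/(1 + m + 5*l))
-834*b(17, -22) + L(39, -31) = -(-4170)/(1 + 17 + 5*(-22)) + 2*39*(-12 + 39) = -(-4170)/(1 + 17 - 110) + 2*39*27 = -(-4170)/(-92) + 2106 = -(-4170)*(-1)/92 + 2106 = -834*5/92 + 2106 = -2085/46 + 2106 = 94791/46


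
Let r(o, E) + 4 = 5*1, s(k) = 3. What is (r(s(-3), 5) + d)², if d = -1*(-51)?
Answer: 2704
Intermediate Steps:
r(o, E) = 1 (r(o, E) = -4 + 5*1 = -4 + 5 = 1)
d = 51
(r(s(-3), 5) + d)² = (1 + 51)² = 52² = 2704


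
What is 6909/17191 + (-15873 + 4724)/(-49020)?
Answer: 530341639/842702820 ≈ 0.62933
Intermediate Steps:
6909/17191 + (-15873 + 4724)/(-49020) = 6909*(1/17191) - 11149*(-1/49020) = 6909/17191 + 11149/49020 = 530341639/842702820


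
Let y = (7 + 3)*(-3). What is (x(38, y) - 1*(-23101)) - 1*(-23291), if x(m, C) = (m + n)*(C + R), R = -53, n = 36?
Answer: 40250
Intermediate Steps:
y = -30 (y = 10*(-3) = -30)
x(m, C) = (-53 + C)*(36 + m) (x(m, C) = (m + 36)*(C - 53) = (36 + m)*(-53 + C) = (-53 + C)*(36 + m))
(x(38, y) - 1*(-23101)) - 1*(-23291) = ((-1908 - 53*38 + 36*(-30) - 30*38) - 1*(-23101)) - 1*(-23291) = ((-1908 - 2014 - 1080 - 1140) + 23101) + 23291 = (-6142 + 23101) + 23291 = 16959 + 23291 = 40250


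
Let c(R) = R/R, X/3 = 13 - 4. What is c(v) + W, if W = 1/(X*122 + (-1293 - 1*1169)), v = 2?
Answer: 833/832 ≈ 1.0012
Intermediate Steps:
X = 27 (X = 3*(13 - 4) = 3*9 = 27)
W = 1/832 (W = 1/(27*122 + (-1293 - 1*1169)) = 1/(3294 + (-1293 - 1169)) = 1/(3294 - 2462) = 1/832 ≈ 0.0012019)
c(R) = 1
c(v) + W = 1 + 1/832 = 833/832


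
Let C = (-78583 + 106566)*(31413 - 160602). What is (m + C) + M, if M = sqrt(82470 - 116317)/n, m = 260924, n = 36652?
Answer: -3614834863 + I*sqrt(33847)/36652 ≈ -3.6148e+9 + 0.0050195*I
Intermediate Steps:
C = -3615095787 (C = 27983*(-129189) = -3615095787)
M = I*sqrt(33847)/36652 (M = sqrt(82470 - 116317)/36652 = sqrt(-33847)*(1/36652) = (I*sqrt(33847))*(1/36652) = I*sqrt(33847)/36652 ≈ 0.0050195*I)
(m + C) + M = (260924 - 3615095787) + I*sqrt(33847)/36652 = -3614834863 + I*sqrt(33847)/36652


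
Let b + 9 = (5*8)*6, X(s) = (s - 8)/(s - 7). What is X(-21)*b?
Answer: 957/4 ≈ 239.25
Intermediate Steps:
X(s) = (-8 + s)/(-7 + s)
b = 231 (b = -9 + (5*8)*6 = -9 + 40*6 = -9 + 240 = 231)
X(-21)*b = ((-8 - 21)/(-7 - 21))*231 = (-29/(-28))*231 = -1/28*(-29)*231 = (29/28)*231 = 957/4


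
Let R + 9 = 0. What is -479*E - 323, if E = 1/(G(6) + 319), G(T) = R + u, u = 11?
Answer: -104162/321 ≈ -324.49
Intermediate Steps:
R = -9 (R = -9 + 0 = -9)
G(T) = 2 (G(T) = -9 + 11 = 2)
E = 1/321 (E = 1/(2 + 319) = 1/321 ≈ 0.0031153)
-479*E - 323 = -479*1/321 - 323 = -479/321 - 323 = -104162/321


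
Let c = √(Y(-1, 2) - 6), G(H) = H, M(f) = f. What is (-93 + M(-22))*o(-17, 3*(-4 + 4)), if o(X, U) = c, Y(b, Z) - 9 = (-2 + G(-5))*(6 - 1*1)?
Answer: -460*I*√2 ≈ -650.54*I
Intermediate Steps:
Y(b, Z) = -26 (Y(b, Z) = 9 + (-2 - 5)*(6 - 1*1) = 9 - 7*(6 - 1) = 9 - 7*5 = 9 - 35 = -26)
c = 4*I*√2 (c = √(-26 - 6) = √(-32) = 4*I*√2 ≈ 5.6569*I)
o(X, U) = 4*I*√2
(-93 + M(-22))*o(-17, 3*(-4 + 4)) = (-93 - 22)*(4*I*√2) = -460*I*√2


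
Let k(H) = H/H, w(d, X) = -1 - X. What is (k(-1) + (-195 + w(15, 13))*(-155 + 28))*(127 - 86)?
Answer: 1088304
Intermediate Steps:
k(H) = 1
(k(-1) + (-195 + w(15, 13))*(-155 + 28))*(127 - 86) = (1 + (-195 + (-1 - 1*13))*(-155 + 28))*(127 - 86) = (1 + (-195 + (-1 - 13))*(-127))*41 = (1 + (-195 - 14)*(-127))*41 = (1 - 209*(-127))*41 = (1 + 26543)*41 = 26544*41 = 1088304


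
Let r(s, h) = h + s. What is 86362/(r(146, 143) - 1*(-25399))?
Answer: 43181/12844 ≈ 3.3620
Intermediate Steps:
86362/(r(146, 143) - 1*(-25399)) = 86362/((143 + 146) - 1*(-25399)) = 86362/(289 + 25399) = 86362/25688 = 86362*(1/25688) = 43181/12844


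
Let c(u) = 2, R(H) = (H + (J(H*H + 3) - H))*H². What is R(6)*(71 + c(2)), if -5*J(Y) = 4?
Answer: -10512/5 ≈ -2102.4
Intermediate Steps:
J(Y) = -⅘ (J(Y) = -⅕*4 = -⅘)
R(H) = -4*H²/5 (R(H) = (H + (-⅘ - H))*H² = -4*H²/5)
R(6)*(71 + c(2)) = (-⅘*6²)*(71 + 2) = -⅘*36*73 = -144/5*73 = -10512/5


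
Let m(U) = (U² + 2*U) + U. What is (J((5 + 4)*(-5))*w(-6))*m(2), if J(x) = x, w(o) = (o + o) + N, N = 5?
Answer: 3150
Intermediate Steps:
w(o) = 5 + 2*o (w(o) = (o + o) + 5 = 2*o + 5 = 5 + 2*o)
m(U) = U² + 3*U
(J((5 + 4)*(-5))*w(-6))*m(2) = (((5 + 4)*(-5))*(5 + 2*(-6)))*(2*(3 + 2)) = ((9*(-5))*(5 - 12))*(2*5) = -45*(-7)*10 = 315*10 = 3150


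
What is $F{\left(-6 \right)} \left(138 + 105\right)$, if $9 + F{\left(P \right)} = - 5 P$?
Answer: $5103$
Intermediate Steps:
$F{\left(P \right)} = -9 - 5 P$
$F{\left(-6 \right)} \left(138 + 105\right) = \left(-9 - -30\right) \left(138 + 105\right) = \left(-9 + 30\right) 243 = 21 \cdot 243 = 5103$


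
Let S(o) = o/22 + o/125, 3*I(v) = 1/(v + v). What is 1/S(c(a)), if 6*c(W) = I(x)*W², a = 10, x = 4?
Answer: 1320/49 ≈ 26.939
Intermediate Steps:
I(v) = 1/(6*v) (I(v) = 1/(3*(v + v)) = 1/(3*((2*v))) = (1/(2*v))/3 = 1/(6*v))
c(W) = W²/144 (c(W) = (((⅙)/4)*W²)/6 = (((⅙)*(¼))*W²)/6 = (W²/24)/6 = W²/144)
S(o) = 147*o/2750 (S(o) = o*(1/22) + o*(1/125) = o/22 + o/125 = 147*o/2750)
1/S(c(a)) = 1/(147*((1/144)*10²)/2750) = 1/(147*((1/144)*100)/2750) = 1/((147/2750)*(25/36)) = 1/(49/1320) = 1320/49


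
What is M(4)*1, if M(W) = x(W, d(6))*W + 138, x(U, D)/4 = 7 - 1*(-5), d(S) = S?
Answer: 330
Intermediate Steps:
x(U, D) = 48 (x(U, D) = 4*(7 - 1*(-5)) = 4*(7 + 5) = 4*12 = 48)
M(W) = 138 + 48*W (M(W) = 48*W + 138 = 138 + 48*W)
M(4)*1 = (138 + 48*4)*1 = (138 + 192)*1 = 330*1 = 330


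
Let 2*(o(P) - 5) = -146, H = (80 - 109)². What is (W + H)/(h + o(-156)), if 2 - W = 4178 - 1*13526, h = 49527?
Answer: 10191/49459 ≈ 0.20605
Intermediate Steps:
W = 9350 (W = 2 - (4178 - 1*13526) = 2 - (4178 - 13526) = 2 - 1*(-9348) = 2 + 9348 = 9350)
H = 841 (H = (-29)² = 841)
o(P) = -68 (o(P) = 5 + (½)*(-146) = 5 - 73 = -68)
(W + H)/(h + o(-156)) = (9350 + 841)/(49527 - 68) = 10191/49459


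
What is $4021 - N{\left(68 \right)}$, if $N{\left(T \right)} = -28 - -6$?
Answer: $4043$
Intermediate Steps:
$N{\left(T \right)} = -22$ ($N{\left(T \right)} = -28 + 6 = -22$)
$4021 - N{\left(68 \right)} = 4021 - -22 = 4021 + 22 = 4043$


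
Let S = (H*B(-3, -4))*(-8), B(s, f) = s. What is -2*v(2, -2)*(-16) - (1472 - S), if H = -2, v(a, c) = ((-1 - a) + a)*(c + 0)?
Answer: -1456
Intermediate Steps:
v(a, c) = -c
S = -48 (S = -2*(-3)*(-8) = 6*(-8) = -48)
-2*v(2, -2)*(-16) - (1472 - S) = -(-2)*(-2)*(-16) - (1472 - 1*(-48)) = -2*2*(-16) - (1472 + 48) = -4*(-16) - 1*1520 = 64 - 1520 = -1456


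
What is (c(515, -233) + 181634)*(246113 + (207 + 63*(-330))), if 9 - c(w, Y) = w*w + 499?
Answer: -18962787930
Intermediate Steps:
c(w, Y) = -490 - w² (c(w, Y) = 9 - (w*w + 499) = 9 - (w² + 499) = 9 - (499 + w²) = 9 + (-499 - w²) = -490 - w²)
(c(515, -233) + 181634)*(246113 + (207 + 63*(-330))) = ((-490 - 1*515²) + 181634)*(246113 + (207 + 63*(-330))) = ((-490 - 1*265225) + 181634)*(246113 + (207 - 20790)) = ((-490 - 265225) + 181634)*(246113 - 20583) = (-265715 + 181634)*225530 = -84081*225530 = -18962787930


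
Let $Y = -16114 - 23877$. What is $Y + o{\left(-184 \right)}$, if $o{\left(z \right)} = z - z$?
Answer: $-39991$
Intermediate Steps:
$Y = -39991$ ($Y = -16114 - 23877 = -39991$)
$o{\left(z \right)} = 0$
$Y + o{\left(-184 \right)} = -39991 + 0 = -39991$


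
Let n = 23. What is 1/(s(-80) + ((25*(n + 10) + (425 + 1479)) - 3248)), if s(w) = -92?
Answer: -1/611 ≈ -0.0016367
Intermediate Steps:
1/(s(-80) + ((25*(n + 10) + (425 + 1479)) - 3248)) = 1/(-92 + ((25*(23 + 10) + (425 + 1479)) - 3248)) = 1/(-92 + ((25*33 + 1904) - 3248)) = 1/(-92 + ((825 + 1904) - 3248)) = 1/(-92 + (2729 - 3248)) = 1/(-92 - 519) = 1/(-611) = -1/611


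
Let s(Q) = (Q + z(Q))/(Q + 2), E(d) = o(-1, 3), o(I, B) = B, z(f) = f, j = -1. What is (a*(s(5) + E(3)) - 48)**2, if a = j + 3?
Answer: 75076/49 ≈ 1532.2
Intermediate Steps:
E(d) = 3
s(Q) = 2*Q/(2 + Q) (s(Q) = (Q + Q)/(Q + 2) = (2*Q)/(2 + Q) = 2*Q/(2 + Q))
a = 2 (a = -1 + 3 = 2)
(a*(s(5) + E(3)) - 48)**2 = (2*(2*5/(2 + 5) + 3) - 48)**2 = (2*(2*5/7 + 3) - 48)**2 = (2*(2*5*(1/7) + 3) - 48)**2 = (2*(10/7 + 3) - 48)**2 = (2*(31/7) - 48)**2 = (62/7 - 48)**2 = (-274/7)**2 = 75076/49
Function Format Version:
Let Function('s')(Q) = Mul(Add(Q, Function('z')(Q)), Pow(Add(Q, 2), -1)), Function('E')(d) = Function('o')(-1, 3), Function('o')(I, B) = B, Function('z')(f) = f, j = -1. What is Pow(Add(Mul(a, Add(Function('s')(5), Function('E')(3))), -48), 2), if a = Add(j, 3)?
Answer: Rational(75076, 49) ≈ 1532.2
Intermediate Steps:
Function('E')(d) = 3
Function('s')(Q) = Mul(2, Q, Pow(Add(2, Q), -1)) (Function('s')(Q) = Mul(Add(Q, Q), Pow(Add(Q, 2), -1)) = Mul(Mul(2, Q), Pow(Add(2, Q), -1)) = Mul(2, Q, Pow(Add(2, Q), -1)))
a = 2 (a = Add(-1, 3) = 2)
Pow(Add(Mul(a, Add(Function('s')(5), Function('E')(3))), -48), 2) = Pow(Add(Mul(2, Add(Mul(2, 5, Pow(Add(2, 5), -1)), 3)), -48), 2) = Pow(Add(Mul(2, Add(Mul(2, 5, Pow(7, -1)), 3)), -48), 2) = Pow(Add(Mul(2, Add(Mul(2, 5, Rational(1, 7)), 3)), -48), 2) = Pow(Add(Mul(2, Add(Rational(10, 7), 3)), -48), 2) = Pow(Add(Mul(2, Rational(31, 7)), -48), 2) = Pow(Add(Rational(62, 7), -48), 2) = Pow(Rational(-274, 7), 2) = Rational(75076, 49)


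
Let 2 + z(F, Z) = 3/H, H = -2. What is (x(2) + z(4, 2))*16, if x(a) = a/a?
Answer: -40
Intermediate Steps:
x(a) = 1
z(F, Z) = -7/2 (z(F, Z) = -2 + 3/(-2) = -2 + 3*(-½) = -2 - 3/2 = -7/2)
(x(2) + z(4, 2))*16 = (1 - 7/2)*16 = -5/2*16 = -40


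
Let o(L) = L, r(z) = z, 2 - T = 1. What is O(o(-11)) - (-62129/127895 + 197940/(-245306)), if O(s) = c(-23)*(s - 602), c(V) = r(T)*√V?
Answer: 20278076387/15686705435 - 613*I*√23 ≈ 1.2927 - 2939.8*I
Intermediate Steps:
T = 1 (T = 2 - 1*1 = 2 - 1 = 1)
c(V) = √V (c(V) = 1*√V = √V)
O(s) = I*√23*(-602 + s) (O(s) = √(-23)*(s - 602) = (I*√23)*(-602 + s) = I*√23*(-602 + s))
O(o(-11)) - (-62129/127895 + 197940/(-245306)) = I*√23*(-602 - 11) - (-62129/127895 + 197940/(-245306)) = I*√23*(-613) - (-62129*1/127895 + 197940*(-1/245306)) = -613*I*√23 - (-62129/127895 - 98970/122653) = -613*I*√23 - 1*(-20278076387/15686705435) = -613*I*√23 + 20278076387/15686705435 = 20278076387/15686705435 - 613*I*√23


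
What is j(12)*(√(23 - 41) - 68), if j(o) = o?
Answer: -816 + 36*I*√2 ≈ -816.0 + 50.912*I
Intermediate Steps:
j(12)*(√(23 - 41) - 68) = 12*(√(23 - 41) - 68) = 12*(√(-18) - 68) = 12*(3*I*√2 - 68) = 12*(-68 + 3*I*√2) = -816 + 36*I*√2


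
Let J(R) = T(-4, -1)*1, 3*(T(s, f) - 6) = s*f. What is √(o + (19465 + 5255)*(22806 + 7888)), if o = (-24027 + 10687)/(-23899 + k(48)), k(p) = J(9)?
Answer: 186*√4506832958415/14335 ≈ 27546.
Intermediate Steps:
T(s, f) = 6 + f*s/3 (T(s, f) = 6 + (s*f)/3 = 6 + (f*s)/3 = 6 + f*s/3)
J(R) = 22/3 (J(R) = (6 + (⅓)*(-1)*(-4))*1 = (6 + 4/3)*1 = (22/3)*1 = 22/3)
k(p) = 22/3
o = 8004/14335 (o = (-24027 + 10687)/(-23899 + 22/3) = -13340/(-71675/3) = -13340*(-3/71675) = 8004/14335 ≈ 0.55835)
√(o + (19465 + 5255)*(22806 + 7888)) = √(8004/14335 + (19465 + 5255)*(22806 + 7888)) = √(8004/14335 + 24720*30694) = √(8004/14335 + 758755680) = √(10876762680804/14335) = 186*√4506832958415/14335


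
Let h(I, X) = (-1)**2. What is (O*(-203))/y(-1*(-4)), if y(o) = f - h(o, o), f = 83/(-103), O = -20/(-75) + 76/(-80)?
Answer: -857269/11160 ≈ -76.816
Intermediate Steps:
h(I, X) = 1
O = -41/60 (O = -20*(-1/75) + 76*(-1/80) = 4/15 - 19/20 = -41/60 ≈ -0.68333)
f = -83/103 (f = 83*(-1/103) = -83/103 ≈ -0.80583)
y(o) = -186/103 (y(o) = -83/103 - 1*1 = -83/103 - 1 = -186/103)
(O*(-203))/y(-1*(-4)) = (-41/60*(-203))/(-186/103) = (8323/60)*(-103/186) = -857269/11160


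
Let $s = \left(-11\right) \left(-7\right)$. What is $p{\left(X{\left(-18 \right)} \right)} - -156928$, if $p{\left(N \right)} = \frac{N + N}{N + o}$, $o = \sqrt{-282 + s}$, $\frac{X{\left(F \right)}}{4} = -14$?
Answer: $\frac{524302720}{3341} + \frac{112 i \sqrt{205}}{3341} \approx 1.5693 \cdot 10^{5} + 0.47997 i$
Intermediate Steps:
$s = 77$
$X{\left(F \right)} = -56$ ($X{\left(F \right)} = 4 \left(-14\right) = -56$)
$o = i \sqrt{205}$ ($o = \sqrt{-282 + 77} = \sqrt{-205} = i \sqrt{205} \approx 14.318 i$)
$p{\left(N \right)} = \frac{2 N}{N + i \sqrt{205}}$ ($p{\left(N \right)} = \frac{N + N}{N + i \sqrt{205}} = \frac{2 N}{N + i \sqrt{205}}$)
$p{\left(X{\left(-18 \right)} \right)} - -156928 = 2 \left(-56\right) \frac{1}{-56 + i \sqrt{205}} - -156928 = - \frac{112}{-56 + i \sqrt{205}} + 156928 = 156928 - \frac{112}{-56 + i \sqrt{205}}$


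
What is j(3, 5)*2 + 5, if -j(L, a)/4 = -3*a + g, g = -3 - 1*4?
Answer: 181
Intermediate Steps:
g = -7 (g = -3 - 4 = -7)
j(L, a) = 28 + 12*a (j(L, a) = -4*(-3*a - 7) = -4*(-7 - 3*a) = 28 + 12*a)
j(3, 5)*2 + 5 = (28 + 12*5)*2 + 5 = (28 + 60)*2 + 5 = 88*2 + 5 = 176 + 5 = 181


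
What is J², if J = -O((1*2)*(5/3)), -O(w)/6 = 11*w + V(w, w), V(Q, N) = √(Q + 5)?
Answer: 48700 + 4400*√3 ≈ 56321.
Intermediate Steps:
V(Q, N) = √(5 + Q)
O(w) = -66*w - 6*√(5 + w) (O(w) = -6*(11*w + √(5 + w)) = -6*(√(5 + w) + 11*w) = -66*w - 6*√(5 + w))
J = 220 + 10*√3 (J = -(-66*1*2*5/3 - 6*√(5 + (1*2)*(5/3))) = -(-132*5*(⅓) - 6*√(5 + 2*(5*(⅓)))) = -(-132*5/3 - 6*√(5 + 2*(5/3))) = -(-66*10/3 - 6*√(5 + 10/3)) = -(-220 - 10*√3) = 220 + 10*√3 ≈ 237.32)
J² = (220 + 10*√3)²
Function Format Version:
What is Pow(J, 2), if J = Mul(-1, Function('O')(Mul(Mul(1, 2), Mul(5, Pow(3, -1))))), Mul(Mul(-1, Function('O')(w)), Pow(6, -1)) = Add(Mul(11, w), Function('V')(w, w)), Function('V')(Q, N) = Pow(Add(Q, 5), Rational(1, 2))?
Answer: Add(48700, Mul(4400, Pow(3, Rational(1, 2)))) ≈ 56321.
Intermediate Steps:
Function('V')(Q, N) = Pow(Add(5, Q), Rational(1, 2))
Function('O')(w) = Add(Mul(-66, w), Mul(-6, Pow(Add(5, w), Rational(1, 2)))) (Function('O')(w) = Mul(-6, Add(Mul(11, w), Pow(Add(5, w), Rational(1, 2)))) = Mul(-6, Add(Pow(Add(5, w), Rational(1, 2)), Mul(11, w))) = Add(Mul(-66, w), Mul(-6, Pow(Add(5, w), Rational(1, 2)))))
J = Add(220, Mul(10, Pow(3, Rational(1, 2)))) (J = Mul(-1, Add(Mul(-66, Mul(Mul(1, 2), Mul(5, Pow(3, -1)))), Mul(-6, Pow(Add(5, Mul(Mul(1, 2), Mul(5, Pow(3, -1)))), Rational(1, 2))))) = Mul(-1, Add(Mul(-66, Mul(2, Mul(5, Rational(1, 3)))), Mul(-6, Pow(Add(5, Mul(2, Mul(5, Rational(1, 3)))), Rational(1, 2))))) = Mul(-1, Add(Mul(-66, Mul(2, Rational(5, 3))), Mul(-6, Pow(Add(5, Mul(2, Rational(5, 3))), Rational(1, 2))))) = Mul(-1, Add(Mul(-66, Rational(10, 3)), Mul(-6, Pow(Add(5, Rational(10, 3)), Rational(1, 2))))) = Mul(-1, Add(-220, Mul(-6, Pow(Rational(25, 3), Rational(1, 2))))) = Mul(-1, Add(-220, Mul(-6, Mul(Rational(5, 3), Pow(3, Rational(1, 2)))))) = Mul(-1, Add(-220, Mul(-10, Pow(3, Rational(1, 2))))) = Add(220, Mul(10, Pow(3, Rational(1, 2)))) ≈ 237.32)
Pow(J, 2) = Pow(Add(220, Mul(10, Pow(3, Rational(1, 2)))), 2)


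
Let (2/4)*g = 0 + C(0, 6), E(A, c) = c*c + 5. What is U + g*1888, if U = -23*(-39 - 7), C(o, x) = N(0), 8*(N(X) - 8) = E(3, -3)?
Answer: 37874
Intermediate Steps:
E(A, c) = 5 + c**2 (E(A, c) = c**2 + 5 = 5 + c**2)
N(X) = 39/4 (N(X) = 8 + (5 + (-3)**2)/8 = 8 + (5 + 9)/8 = 8 + (1/8)*14 = 8 + 7/4 = 39/4)
C(o, x) = 39/4
g = 39/2 (g = 2*(0 + 39/4) = 2*(39/4) = 39/2 ≈ 19.500)
U = 1058 (U = -23*(-46) = 1058)
U + g*1888 = 1058 + (39/2)*1888 = 1058 + 36816 = 37874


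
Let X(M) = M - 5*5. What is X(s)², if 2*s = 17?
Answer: 1089/4 ≈ 272.25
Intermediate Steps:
s = 17/2 (s = (½)*17 = 17/2 ≈ 8.5000)
X(M) = -25 + M (X(M) = M - 25 = -25 + M)
X(s)² = (-25 + 17/2)² = (-33/2)² = 1089/4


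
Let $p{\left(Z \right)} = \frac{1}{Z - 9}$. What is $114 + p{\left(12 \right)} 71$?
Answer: $\frac{413}{3} \approx 137.67$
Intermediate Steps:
$p{\left(Z \right)} = \frac{1}{-9 + Z}$
$114 + p{\left(12 \right)} 71 = 114 + \frac{1}{-9 + 12} \cdot 71 = 114 + \frac{1}{3} \cdot 71 = 114 + \frac{71}{3} = \frac{413}{3}$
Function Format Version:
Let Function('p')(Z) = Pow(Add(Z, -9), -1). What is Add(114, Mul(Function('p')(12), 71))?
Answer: Rational(413, 3) ≈ 137.67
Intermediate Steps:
Function('p')(Z) = Pow(Add(-9, Z), -1)
Add(114, Mul(Function('p')(12), 71)) = Add(114, Mul(Pow(Add(-9, 12), -1), 71)) = Add(114, Mul(Pow(3, -1), 71)) = Add(114, Mul(Rational(1, 3), 71)) = Add(114, Rational(71, 3)) = Rational(413, 3)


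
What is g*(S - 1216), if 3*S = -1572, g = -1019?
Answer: 1773060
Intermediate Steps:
S = -524 (S = (1/3)*(-1572) = -524)
g*(S - 1216) = -1019*(-524 - 1216) = -1019*(-1740) = 1773060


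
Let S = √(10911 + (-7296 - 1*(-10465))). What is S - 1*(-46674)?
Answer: 46674 + 16*√55 ≈ 46793.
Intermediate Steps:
S = 16*√55 (S = √(10911 + (-7296 + 10465)) = √(10911 + 3169) = √14080 = 16*√55 ≈ 118.66)
S - 1*(-46674) = 16*√55 - 1*(-46674) = 16*√55 + 46674 = 46674 + 16*√55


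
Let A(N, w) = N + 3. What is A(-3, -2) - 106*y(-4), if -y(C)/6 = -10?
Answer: -6360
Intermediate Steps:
A(N, w) = 3 + N
y(C) = 60 (y(C) = -6*(-10) = 60)
A(-3, -2) - 106*y(-4) = (3 - 3) - 106*60 = 0 - 6360 = -6360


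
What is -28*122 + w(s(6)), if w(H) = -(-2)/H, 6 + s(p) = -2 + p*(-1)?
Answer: -23913/7 ≈ -3416.1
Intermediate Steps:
s(p) = -8 - p (s(p) = -6 + (-2 + p*(-1)) = -6 + (-2 - p) = -8 - p)
w(H) = 2/H
-28*122 + w(s(6)) = -28*122 + 2/(-8 - 1*6) = -3416 + 2/(-8 - 6) = -3416 + 2/(-14) = -3416 + 2*(-1/14) = -3416 - ⅐ = -23913/7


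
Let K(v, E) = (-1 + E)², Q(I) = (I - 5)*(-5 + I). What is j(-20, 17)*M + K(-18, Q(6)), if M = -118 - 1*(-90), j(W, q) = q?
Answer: -476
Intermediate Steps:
Q(I) = (-5 + I)² (Q(I) = (-5 + I)*(-5 + I) = (-5 + I)²)
M = -28 (M = -118 + 90 = -28)
j(-20, 17)*M + K(-18, Q(6)) = 17*(-28) + (-1 + (-5 + 6)²)² = -476 + (-1 + 1²)² = -476 + (-1 + 1)² = -476 + 0² = -476 + 0 = -476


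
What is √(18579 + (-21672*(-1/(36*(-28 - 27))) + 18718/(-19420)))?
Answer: √211820353717170/106810 ≈ 136.26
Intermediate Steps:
√(18579 + (-21672*(-1/(36*(-28 - 27))) + 18718/(-19420))) = √(18579 + (-21672/((-36*(-55))) + 18718*(-1/19420))) = √(18579 + (-21672/1980 - 9359/9710)) = √(18579 + (-21672*1/1980 - 9359/9710)) = √(18579 + (-602/55 - 9359/9710)) = √(18579 - 1272033/106810) = √(1983150957/106810) = √211820353717170/106810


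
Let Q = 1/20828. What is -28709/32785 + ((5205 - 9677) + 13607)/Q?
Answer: 6237797998591/32785 ≈ 1.9026e+8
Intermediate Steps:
Q = 1/20828 ≈ 4.8012e-5
-28709/32785 + ((5205 - 9677) + 13607)/Q = -28709/32785 + ((5205 - 9677) + 13607)/(1/20828) = -28709*1/32785 + (-4472 + 13607)*20828 = -28709/32785 + 9135*20828 = -28709/32785 + 190263780 = 6237797998591/32785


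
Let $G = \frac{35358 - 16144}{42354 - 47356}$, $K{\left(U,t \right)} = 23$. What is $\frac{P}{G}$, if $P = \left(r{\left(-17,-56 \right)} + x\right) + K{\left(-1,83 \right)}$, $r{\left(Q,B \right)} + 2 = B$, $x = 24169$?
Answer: $- \frac{60359134}{9607} \approx -6282.8$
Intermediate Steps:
$r{\left(Q,B \right)} = -2 + B$
$P = 24134$ ($P = \left(\left(-2 - 56\right) + 24169\right) + 23 = \left(-58 + 24169\right) + 23 = 24111 + 23 = 24134$)
$G = - \frac{9607}{2501}$ ($G = \frac{19214}{-5002} = 19214 \left(- \frac{1}{5002}\right) = - \frac{9607}{2501} \approx -3.8413$)
$\frac{P}{G} = \frac{24134}{- \frac{9607}{2501}} = 24134 \left(- \frac{2501}{9607}\right) = - \frac{60359134}{9607}$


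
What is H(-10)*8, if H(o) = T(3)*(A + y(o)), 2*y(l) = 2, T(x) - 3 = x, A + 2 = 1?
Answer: 0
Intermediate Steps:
A = -1 (A = -2 + 1 = -1)
T(x) = 3 + x
y(l) = 1 (y(l) = (½)*2 = 1)
H(o) = 0 (H(o) = (3 + 3)*(-1 + 1) = 6*0 = 0)
H(-10)*8 = 0*8 = 0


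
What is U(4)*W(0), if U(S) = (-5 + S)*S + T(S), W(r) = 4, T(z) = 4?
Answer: 0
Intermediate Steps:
U(S) = 4 + S*(-5 + S) (U(S) = (-5 + S)*S + 4 = S*(-5 + S) + 4 = 4 + S*(-5 + S))
U(4)*W(0) = (4 + 4² - 5*4)*4 = (4 + 16 - 20)*4 = 0*4 = 0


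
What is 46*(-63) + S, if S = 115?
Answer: -2783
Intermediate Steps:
46*(-63) + S = 46*(-63) + 115 = -2898 + 115 = -2783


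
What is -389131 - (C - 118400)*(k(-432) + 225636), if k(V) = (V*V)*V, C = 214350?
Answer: 7713989286269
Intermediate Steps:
k(V) = V³ (k(V) = V²*V = V³)
-389131 - (C - 118400)*(k(-432) + 225636) = -389131 - (214350 - 118400)*((-432)³ + 225636) = -389131 - 95950*(-80621568 + 225636) = -389131 - 95950*(-80395932) = -389131 - 1*(-7713989675400) = -389131 + 7713989675400 = 7713989286269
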